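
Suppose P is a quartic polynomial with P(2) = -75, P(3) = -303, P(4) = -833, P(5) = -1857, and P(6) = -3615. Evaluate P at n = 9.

Write P(n) = an^4 + bn^3 + cn^2 + dn + e. Substituting each data point gives a linear system:
  16a + 8b + 4c + 2d + e = -75
  81a + 27b + 9c + 3d + e = -303
  256a + 64b + 16c + 4d + e = -833
  625a + 125b + 25c + 5d + e = -1857
  1296a + 216b + 36c + 6d + e = -3615
Solving the system yields a = -2, b = -4, c = -5, d = 3, e = 3.
So P(n) = -2n^4 - 4n^3 - 5n^2 + 3n + 3.
Then P(9) = -16413.

-16413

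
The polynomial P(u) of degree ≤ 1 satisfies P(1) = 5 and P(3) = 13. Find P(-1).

Using the Lagrange interpolation formula with nodes 1, 3:
  L_0(u) = (u - 3) / -2
  L_1(u) = (u - 1) / 2
Then P(u) = 5·L_0(u) + 13·L_1(u).
Expanding and collecting terms gives P(u) = 4u + 1.
Evaluating at u = -1: P(-1) = -3.

-3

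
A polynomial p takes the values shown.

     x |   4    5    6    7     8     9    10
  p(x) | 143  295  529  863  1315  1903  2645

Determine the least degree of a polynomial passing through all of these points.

Forward differences of the values at x = 4, 5, 6, 7, 8, 9, 10:
  p  : 143  295  529  863  1315  1903  2645
  Δ  : 152  234  334  452  588  742
  Δ^2: 82  100  118  136  154
  Δ^3: 18  18  18  18
  Δ^4: 0  0  0
  Δ^5: 0  0
  Δ^6: 0
The third differences are constant (18) and nonzero, while all higher differences vanish, so the minimal degree is 3.

3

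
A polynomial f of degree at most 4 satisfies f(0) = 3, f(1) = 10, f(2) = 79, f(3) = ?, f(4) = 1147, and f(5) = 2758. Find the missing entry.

On equispaced nodes a degree-4 polynomial has vanishing fifth forward difference, so
  - f(0) + 5·f(1) - 10·f(2) + 10·f(3) - 5·f(4) + f(5) = 0.
Substituting the known values and solving for f(3):
  10·f(3) = 3720
  f(3) = 372.

372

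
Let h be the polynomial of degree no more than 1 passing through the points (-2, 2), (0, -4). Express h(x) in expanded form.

Using the Lagrange interpolation formula with nodes -2, 0:
  L_0(x) = x / -2
  L_1(x) = (x + 2) / 2
Then h(x) = 2·L_0(x) - 4·L_1(x).
Expanding and collecting terms gives h(x) = -3x - 4.
Check: h(0) = -4. ✓

h(x) = -3x - 4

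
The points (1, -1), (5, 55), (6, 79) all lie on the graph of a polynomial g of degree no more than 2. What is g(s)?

Write g(s) = as^2 + bs + c. Substituting each data point gives a linear system:
  a + b + c = -1
  25a + 5b + c = 55
  36a + 6b + c = 79
Solving the system yields a = 2, b = 2, c = -5.
So g(s) = 2s² + 2s - 5.
Check: g(5) = 55. ✓

g(s) = 2s^2 + 2s - 5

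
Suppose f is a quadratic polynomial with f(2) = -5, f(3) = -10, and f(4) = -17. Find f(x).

f(x) = -x^2 - 1

Using the Lagrange interpolation formula with nodes 2, 3, 4:
  L_0(x) = (x - 3)(x - 4) / 2
  L_1(x) = (x - 2)(x - 4) / -1
  L_2(x) = (x - 2)(x - 3) / 2
Then f(x) = -5·L_0(x) - 10·L_1(x) - 17·L_2(x).
Expanding and collecting terms gives f(x) = -x^2 - 1.
Check: f(3) = -10. ✓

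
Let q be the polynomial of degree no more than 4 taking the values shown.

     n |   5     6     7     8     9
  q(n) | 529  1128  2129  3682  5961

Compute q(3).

57

Using the Lagrange interpolation formula with nodes 5, 6, 7, 8, 9:
  L_0(n) = (n - 6)(n - 7)(n - 8)(n - 9) / 24
  L_1(n) = (n - 5)(n - 7)(n - 8)(n - 9) / -6
  L_2(n) = (n - 5)(n - 6)(n - 8)(n - 9) / 4
  L_3(n) = (n - 5)(n - 6)(n - 7)(n - 9) / -6
  L_4(n) = (n - 5)(n - 6)(n - 7)(n - 8) / 24
Then q(n) = 529·L_0(n) + 1128·L_1(n) + 2129·L_2(n) + 3682·L_3(n) + 5961·L_4(n).
Expanding and collecting terms gives q(n) = n^4 - n^3 + 2n^2 - 3n - 6.
Evaluating at n = 3: q(3) = 57.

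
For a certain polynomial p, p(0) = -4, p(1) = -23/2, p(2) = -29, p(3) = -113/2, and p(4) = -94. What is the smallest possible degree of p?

2

Forward differences of the values at x = 0, 1, 2, 3, 4:
  p  : -4  -23/2  -29  -113/2  -94
  Δ  : -15/2  -35/2  -55/2  -75/2
  Δ^2: -10  -10  -10
  Δ^3: 0  0
  Δ^4: 0
The second differences are constant (-10) and nonzero, while all higher differences vanish, so the minimal degree is 2.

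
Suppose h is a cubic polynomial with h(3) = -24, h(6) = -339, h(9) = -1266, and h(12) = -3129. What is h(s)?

Write h(s) = as^3 + bs^2 + cs + d. Substituting each data point gives a linear system:
  27a + 9b + 3c + d = -24
  216a + 36b + 6c + d = -339
  729a + 81b + 9c + d = -1266
  1728a + 144b + 12c + d = -3129
Solving the system yields a = -2, b = 2, c = 3, d = 3.
So h(s) = -2s^3 + 2s^2 + 3s + 3.
Check: h(3) = -24. ✓

h(s) = -2s^3 + 2s^2 + 3s + 3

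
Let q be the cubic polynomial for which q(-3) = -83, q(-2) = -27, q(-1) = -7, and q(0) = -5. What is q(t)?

q(t) = 3t^3 - t - 5

Write q(t) = at^3 + bt^2 + ct + d. Substituting each data point gives a linear system:
  -27a + 9b - 3c + d = -83
  -8a + 4b - 2c + d = -27
  -a + b - c + d = -7
  d = -5
Solving the system yields a = 3, b = 0, c = -1, d = -5.
So q(t) = 3t³ - t - 5.
Check: q(-3) = -83. ✓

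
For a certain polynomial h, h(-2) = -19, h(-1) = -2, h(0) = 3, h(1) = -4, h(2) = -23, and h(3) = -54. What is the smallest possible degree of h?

2

Forward differences of the values at t = -2, -1, 0, 1, 2, 3:
  h  : -19  -2  3  -4  -23  -54
  Δ  : 17  5  -7  -19  -31
  Δ^2: -12  -12  -12  -12
  Δ^3: 0  0  0
  Δ^4: 0  0
  Δ^5: 0
The second differences are constant (-12) and nonzero, while all higher differences vanish, so the minimal degree is 2.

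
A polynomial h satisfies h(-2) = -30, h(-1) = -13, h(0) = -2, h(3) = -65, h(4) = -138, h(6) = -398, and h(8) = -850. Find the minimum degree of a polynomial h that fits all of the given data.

3

Divided differences on the nodes -2, -1, 0, 3, 4, 6, 8:
  order 0: -30  -13  -2  -65  -138  -398  -850
  order 1: 17  11  -21  -73  -130  -226
  order 2: -3  -8  -13  -19  -24
  order 3: -1  -1  -1  -1
  order 4: 0  0  0
  order 5: 0  0
  order 6: 0
The order-3 divided differences are all -1 (nonzero) and every higher order vanishes, so the data lies on a polynomial of degree exactly 3.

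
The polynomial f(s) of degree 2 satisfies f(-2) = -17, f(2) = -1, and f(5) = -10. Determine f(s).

Using the Lagrange interpolation formula with nodes -2, 2, 5:
  L_0(s) = (s - 2)(s - 5) / 28
  L_1(s) = (s + 2)(s - 5) / -12
  L_2(s) = (s + 2)(s - 2) / 21
Then f(s) = -17·L_0(s) - 1·L_1(s) - 10·L_2(s).
Expanding and collecting terms gives f(s) = -s^2 + 4s - 5.
Check: f(5) = -10. ✓

f(s) = -s^2 + 4s - 5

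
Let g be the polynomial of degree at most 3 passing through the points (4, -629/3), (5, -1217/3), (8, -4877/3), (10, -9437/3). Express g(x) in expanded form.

g(x) = -3x^3 - (5/3)x^2 + 2x + 1

Write g(x) = ax^3 + bx^2 + cx + d. Substituting each data point gives a linear system:
  64a + 16b + 4c + d = -629/3
  125a + 25b + 5c + d = -1217/3
  512a + 64b + 8c + d = -4877/3
  1000a + 100b + 10c + d = -9437/3
Solving the system yields a = -3, b = -5/3, c = 2, d = 1.
So g(x) = -3x^3 - (5/3)x^2 + 2x + 1.
Check: g(8) = -4877/3. ✓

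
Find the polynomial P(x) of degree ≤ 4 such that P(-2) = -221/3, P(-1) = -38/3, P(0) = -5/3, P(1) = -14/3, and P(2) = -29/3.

P(x) = -x^4 + 4x^3 - 6x^2 - 5/3

Write P(x) = ax^4 + bx^3 + cx^2 + dx + e. Substituting each data point gives a linear system:
  16a - 8b + 4c - 2d + e = -221/3
  a - b + c - d + e = -38/3
  e = -5/3
  a + b + c + d + e = -14/3
  16a + 8b + 4c + 2d + e = -29/3
Solving the system yields a = -1, b = 4, c = -6, d = 0, e = -5/3.
So P(x) = -x⁴ + 4x³ - 6x² - 5/3.
Check: P(1) = -14/3. ✓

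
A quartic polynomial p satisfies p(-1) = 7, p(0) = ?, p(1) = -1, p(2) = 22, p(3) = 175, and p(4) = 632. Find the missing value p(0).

On equispaced nodes a degree-4 polynomial has vanishing fifth forward difference, so
  - p(-1) + 5·p(0) - 10·p(1) + 10·p(2) - 5·p(3) + p(4) = 0.
Substituting the known values and solving for p(0):
  5·p(0) = 20
  p(0) = 4.

4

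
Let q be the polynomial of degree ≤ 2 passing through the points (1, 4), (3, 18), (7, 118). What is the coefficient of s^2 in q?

3

Write q(s) = as^2 + bs + c. Substituting each data point gives a linear system:
  a + b + c = 4
  9a + 3b + c = 18
  49a + 7b + c = 118
Solving the system yields a = 3, b = -5, c = 6.
So q(s) = 3s² - 5s + 6.
The leading coefficient is 3.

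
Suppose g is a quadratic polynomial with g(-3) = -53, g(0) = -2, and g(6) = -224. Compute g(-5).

-147

Write g(x) = ax^2 + bx + c. Substituting each data point gives a linear system:
  9a - 3b + c = -53
  c = -2
  36a + 6b + c = -224
Solving the system yields a = -6, b = -1, c = -2.
So g(x) = -6x² - x - 2.
Then g(-5) = -147.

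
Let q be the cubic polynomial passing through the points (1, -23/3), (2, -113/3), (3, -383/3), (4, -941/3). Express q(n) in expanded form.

q(n) = -6n^3 + 6n^2 - 6n - 5/3

Write q(n) = an^3 + bn^2 + cn + d. Substituting each data point gives a linear system:
  a + b + c + d = -23/3
  8a + 4b + 2c + d = -113/3
  27a + 9b + 3c + d = -383/3
  64a + 16b + 4c + d = -941/3
Solving the system yields a = -6, b = 6, c = -6, d = -5/3.
So q(n) = -6n^3 + 6n^2 - 6n - 5/3.
Check: q(2) = -113/3. ✓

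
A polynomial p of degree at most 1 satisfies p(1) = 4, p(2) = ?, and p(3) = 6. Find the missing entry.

The 2 known points determine the degree-1 polynomial uniquely.
Write p(u) = au + b. Substituting each data point gives a linear system:
  a + b = 4
  3a + b = 6
Solving the system yields a = 1, b = 3.
So p(u) = u + 3.
Then p(2) = 5.

5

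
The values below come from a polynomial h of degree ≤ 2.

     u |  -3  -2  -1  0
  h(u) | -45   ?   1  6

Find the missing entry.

-16

On equispaced nodes a degree-2 polynomial has vanishing third forward difference, so
  - h(-3) + 3·h(-2) - 3·h(-1) + h(0) = 0.
Substituting the known values and solving for h(-2):
  3·h(-2) = -48
  h(-2) = -16.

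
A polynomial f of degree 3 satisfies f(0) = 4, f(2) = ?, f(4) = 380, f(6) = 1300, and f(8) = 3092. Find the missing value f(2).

The 4 known points determine the degree-3 polynomial uniquely.
Write f(x) = ax^3 + bx^2 + cx + d. Substituting each data point gives a linear system:
  d = 4
  64a + 16b + 4c + d = 380
  216a + 36b + 6c + d = 1300
  512a + 64b + 8c + d = 3092
Solving the system yields a = 6, b = 1, c = -6, d = 4.
So f(x) = 6x^3 + x^2 - 6x + 4.
Then f(2) = 44.

44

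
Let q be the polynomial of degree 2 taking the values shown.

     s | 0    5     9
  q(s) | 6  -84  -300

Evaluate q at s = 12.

Write q(s) = as^2 + bs + c. Substituting each data point gives a linear system:
  c = 6
  25a + 5b + c = -84
  81a + 9b + c = -300
Solving the system yields a = -4, b = 2, c = 6.
So q(s) = -4s^2 + 2s + 6.
Then q(12) = -546.

-546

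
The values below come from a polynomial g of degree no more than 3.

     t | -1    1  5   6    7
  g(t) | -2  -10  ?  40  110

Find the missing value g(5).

The 4 known points determine the degree-3 polynomial uniquely.
Write g(t) = at^3 + bt^2 + ct + d. Substituting each data point gives a linear system:
  -a + b - c + d = -2
  a + b + c + d = -10
  216a + 36b + 6c + d = 40
  343a + 49b + 7c + d = 110
Solving the system yields a = 1, b = -4, c = -5, d = -2.
So g(t) = t^3 - 4t^2 - 5t - 2.
Then g(5) = -2.

-2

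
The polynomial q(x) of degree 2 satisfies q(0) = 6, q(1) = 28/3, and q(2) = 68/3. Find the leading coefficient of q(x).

5

Write q(x) = ax^2 + bx + c. Substituting each data point gives a linear system:
  c = 6
  a + b + c = 28/3
  4a + 2b + c = 68/3
Solving the system yields a = 5, b = -5/3, c = 6.
So q(x) = 5x^2 - (5/3)x + 6.
The leading coefficient is 5.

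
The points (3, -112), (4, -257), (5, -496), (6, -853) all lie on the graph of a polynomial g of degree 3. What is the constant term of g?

Write g(t) = at^3 + bt^2 + ct + d. Substituting each data point gives a linear system:
  27a + 9b + 3c + d = -112
  64a + 16b + 4c + d = -257
  125a + 25b + 5c + d = -496
  216a + 36b + 6c + d = -853
Solving the system yields a = -4, b = 1, c = -4, d = -1.
So g(t) = -4t^3 + t^2 - 4t - 1.
The constant term is -1.

-1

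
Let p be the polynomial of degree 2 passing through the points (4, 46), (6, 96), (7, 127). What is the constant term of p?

Write p(s) = as^2 + bs + c. Substituting each data point gives a linear system:
  16a + 4b + c = 46
  36a + 6b + c = 96
  49a + 7b + c = 127
Solving the system yields a = 2, b = 5, c = -6.
So p(s) = 2s² + 5s - 6.
The constant term is -6.

-6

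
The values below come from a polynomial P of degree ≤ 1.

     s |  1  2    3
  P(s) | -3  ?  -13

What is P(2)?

The 2 known points determine the degree-1 polynomial uniquely.
Write P(s) = as + b. Substituting each data point gives a linear system:
  a + b = -3
  3a + b = -13
Solving the system yields a = -5, b = 2.
So P(s) = -5s + 2.
Then P(2) = -8.

-8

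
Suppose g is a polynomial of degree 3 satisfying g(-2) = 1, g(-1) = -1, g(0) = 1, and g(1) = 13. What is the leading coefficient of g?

1

Write g(x) = ax^3 + bx^2 + cx + d. Substituting each data point gives a linear system:
  -8a + 4b - 2c + d = 1
  -a + b - c + d = -1
  d = 1
  a + b + c + d = 13
Solving the system yields a = 1, b = 5, c = 6, d = 1.
So g(x) = x³ + 5x² + 6x + 1.
The leading coefficient is 1.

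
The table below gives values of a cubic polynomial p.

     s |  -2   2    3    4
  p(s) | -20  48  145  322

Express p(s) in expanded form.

p(s) = 4s^3 + 4s^2 + s - 2

Write p(s) = as^3 + bs^2 + cs + d. Substituting each data point gives a linear system:
  -8a + 4b - 2c + d = -20
  8a + 4b + 2c + d = 48
  27a + 9b + 3c + d = 145
  64a + 16b + 4c + d = 322
Solving the system yields a = 4, b = 4, c = 1, d = -2.
So p(s) = 4s³ + 4s² + s - 2.
Check: p(2) = 48. ✓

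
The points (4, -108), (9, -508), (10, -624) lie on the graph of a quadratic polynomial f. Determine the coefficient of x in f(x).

Write f(x) = ax^2 + bx + c. Substituting each data point gives a linear system:
  16a + 4b + c = -108
  81a + 9b + c = -508
  100a + 10b + c = -624
Solving the system yields a = -6, b = -2, c = -4.
So f(x) = -6x^2 - 2x - 4.
The coefficient of x is -2.

-2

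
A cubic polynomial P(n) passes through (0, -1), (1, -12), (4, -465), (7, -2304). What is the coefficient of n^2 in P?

Write P(n) = an^3 + bn^2 + cn + d. Substituting each data point gives a linear system:
  d = -1
  a + b + c + d = -12
  64a + 16b + 4c + d = -465
  343a + 49b + 7c + d = -2304
Solving the system yields a = -6, b = -5, c = 0, d = -1.
So P(n) = -6n³ - 5n² - 1.
The coefficient of n^2 is -5.

-5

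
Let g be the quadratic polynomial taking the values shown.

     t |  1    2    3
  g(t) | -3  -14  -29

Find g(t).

Write g(t) = at^2 + bt + c. Substituting each data point gives a linear system:
  a + b + c = -3
  4a + 2b + c = -14
  9a + 3b + c = -29
Solving the system yields a = -2, b = -5, c = 4.
So g(t) = -2t^2 - 5t + 4.
Check: g(3) = -29. ✓

g(t) = -2t^2 - 5t + 4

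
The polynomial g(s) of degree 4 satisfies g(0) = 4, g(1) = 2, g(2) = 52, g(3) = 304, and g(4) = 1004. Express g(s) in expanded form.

Write g(s) = as^4 + bs^3 + cs^2 + ds + e. Substituting each data point gives a linear system:
  e = 4
  a + b + c + d + e = 2
  16a + 8b + 4c + 2d + e = 52
  81a + 27b + 9c + 3d + e = 304
  256a + 64b + 16c + 4d + e = 1004
Solving the system yields a = 4, b = 1, c = -5, d = -2, e = 4.
So g(s) = 4s⁴ + s³ - 5s² - 2s + 4.
Check: g(1) = 2. ✓

g(s) = 4s^4 + s^3 - 5s^2 - 2s + 4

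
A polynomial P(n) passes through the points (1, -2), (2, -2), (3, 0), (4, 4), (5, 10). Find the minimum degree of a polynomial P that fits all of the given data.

2

Forward differences of the values at n = 1, 2, 3, 4, 5:
  P  : -2  -2  0  4  10
  Δ  : 0  2  4  6
  Δ^2: 2  2  2
  Δ^3: 0  0
  Δ^4: 0
The second differences are constant (2) and nonzero, while all higher differences vanish, so the minimal degree is 2.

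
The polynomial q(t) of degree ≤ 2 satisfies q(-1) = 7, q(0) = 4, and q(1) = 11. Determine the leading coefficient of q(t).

Write q(t) = at^2 + bt + c. Substituting each data point gives a linear system:
  a - b + c = 7
  c = 4
  a + b + c = 11
Solving the system yields a = 5, b = 2, c = 4.
So q(t) = 5t^2 + 2t + 4.
The leading coefficient is 5.

5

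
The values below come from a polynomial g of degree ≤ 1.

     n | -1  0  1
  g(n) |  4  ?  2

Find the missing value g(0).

3

The 2 known points determine the degree-1 polynomial uniquely.
Write g(n) = an + b. Substituting each data point gives a linear system:
  -a + b = 4
  a + b = 2
Solving the system yields a = -1, b = 3.
So g(n) = -n + 3.
Then g(0) = 3.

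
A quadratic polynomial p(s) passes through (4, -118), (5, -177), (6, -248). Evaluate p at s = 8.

Write p(s) = as^2 + bs + c. Substituting each data point gives a linear system:
  16a + 4b + c = -118
  25a + 5b + c = -177
  36a + 6b + c = -248
Solving the system yields a = -6, b = -5, c = -2.
So p(s) = -6s² - 5s - 2.
Then p(8) = -426.

-426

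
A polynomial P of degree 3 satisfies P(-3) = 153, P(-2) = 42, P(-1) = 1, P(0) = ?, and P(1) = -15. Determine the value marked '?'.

The 4 known points determine the degree-3 polynomial uniquely.
Write P(x) = ax^3 + bx^2 + cx + d. Substituting each data point gives a linear system:
  -27a + 9b - 3c + d = 153
  -8a + 4b - 2c + d = 42
  -a + b - c + d = 1
  a + b + c + d = -15
Solving the system yields a = -6, b = -1, c = -2, d = -6.
So P(x) = -6x^3 - x^2 - 2x - 6.
Then P(0) = -6.

-6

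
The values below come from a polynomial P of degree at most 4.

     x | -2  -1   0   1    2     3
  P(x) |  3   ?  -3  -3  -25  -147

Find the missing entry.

On equispaced nodes a degree-4 polynomial has vanishing fifth forward difference, so
  - P(-2) + 5·P(-1) - 10·P(0) + 10·P(1) - 5·P(2) + P(3) = 0.
Substituting the known values and solving for P(-1):
  5·P(-1) = 25
  P(-1) = 5.

5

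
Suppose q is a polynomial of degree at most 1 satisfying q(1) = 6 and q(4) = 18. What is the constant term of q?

Write q(u) = au + b. Substituting each data point gives a linear system:
  a + b = 6
  4a + b = 18
Solving the system yields a = 4, b = 2.
So q(u) = 4u + 2.
The constant term is 2.

2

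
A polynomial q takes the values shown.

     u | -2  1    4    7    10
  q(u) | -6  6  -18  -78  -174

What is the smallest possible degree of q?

2

Forward differences of the values at u = -2, 1, 4, 7, 10:
  q  : -6  6  -18  -78  -174
  Δ  : 12  -24  -60  -96
  Δ^2: -36  -36  -36
  Δ^3: 0  0
  Δ^4: 0
The second differences are constant (-36) and nonzero, while all higher differences vanish, so the minimal degree is 2.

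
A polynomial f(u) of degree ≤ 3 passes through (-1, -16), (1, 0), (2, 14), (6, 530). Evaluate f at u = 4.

144

Write f(u) = au^3 + bu^2 + cu + d. Substituting each data point gives a linear system:
  -a + b - c + d = -16
  a + b + c + d = 0
  8a + 4b + 2c + d = 14
  216a + 36b + 6c + d = 530
Solving the system yields a = 3, b = -4, c = 5, d = -4.
So f(u) = 3u³ - 4u² + 5u - 4.
Then f(4) = 144.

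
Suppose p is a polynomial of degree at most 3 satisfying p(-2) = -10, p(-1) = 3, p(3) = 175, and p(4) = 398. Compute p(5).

753

Using the Lagrange interpolation formula with nodes -2, -1, 3, 4:
  L_0(n) = (n + 1)(n - 3)(n - 4) / -30
  L_1(n) = (n + 2)(n - 3)(n - 4) / 20
  L_2(n) = (n + 2)(n + 1)(n - 4) / -20
  L_3(n) = (n + 2)(n + 1)(n - 3) / 30
Then p(n) = -10·L_0(n) + 3·L_1(n) + 175·L_2(n) + 398·L_3(n).
Expanding and collecting terms gives p(n) = 5n^3 + 6n^2 - 4n - 2.
Evaluating at n = 5: p(5) = 753.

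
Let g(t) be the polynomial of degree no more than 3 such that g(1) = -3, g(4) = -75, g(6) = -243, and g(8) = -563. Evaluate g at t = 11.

Write g(t) = at^3 + bt^2 + ct + d. Substituting each data point gives a linear system:
  a + b + c + d = -3
  64a + 16b + 4c + d = -75
  216a + 36b + 6c + d = -243
  512a + 64b + 8c + d = -563
Solving the system yields a = -1, b = -1, c = 2, d = -3.
So g(t) = -t^3 - t^2 + 2t - 3.
Then g(11) = -1433.

-1433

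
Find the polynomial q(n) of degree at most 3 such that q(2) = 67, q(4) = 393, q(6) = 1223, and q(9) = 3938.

q(n) = 5n^3 + 3n^2 + 5n + 5

Write q(n) = an^3 + bn^2 + cn + d. Substituting each data point gives a linear system:
  8a + 4b + 2c + d = 67
  64a + 16b + 4c + d = 393
  216a + 36b + 6c + d = 1223
  729a + 81b + 9c + d = 3938
Solving the system yields a = 5, b = 3, c = 5, d = 5.
So q(n) = 5n^3 + 3n^2 + 5n + 5.
Check: q(6) = 1223. ✓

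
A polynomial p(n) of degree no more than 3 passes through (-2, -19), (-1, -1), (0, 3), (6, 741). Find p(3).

Using the Lagrange interpolation formula with nodes -2, -1, 0, 6:
  L_0(n) = (n + 1)n(n - 6) / -16
  L_1(n) = (n + 2)n(n - 6) / 7
  L_2(n) = (n + 2)(n + 1)(n - 6) / -12
  L_3(n) = (n + 2)(n + 1)n / 336
Then p(n) = -19·L_0(n) - 1·L_1(n) + 3·L_2(n) + 741·L_3(n).
Expanding and collecting terms gives p(n) = 3n^3 + 2n^2 + 3n + 3.
Evaluating at n = 3: p(3) = 111.

111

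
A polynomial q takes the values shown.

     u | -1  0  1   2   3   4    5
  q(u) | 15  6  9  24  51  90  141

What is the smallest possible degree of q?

Forward differences of the values at u = -1, 0, 1, 2, 3, 4, 5:
  q  : 15  6  9  24  51  90  141
  Δ  : -9  3  15  27  39  51
  Δ^2: 12  12  12  12  12
  Δ^3: 0  0  0  0
  Δ^4: 0  0  0
  Δ^5: 0  0
  Δ^6: 0
The second differences are constant (12) and nonzero, while all higher differences vanish, so the minimal degree is 2.

2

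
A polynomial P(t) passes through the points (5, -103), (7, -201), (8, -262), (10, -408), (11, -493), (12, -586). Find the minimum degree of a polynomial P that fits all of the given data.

2

Divided differences on the nodes 5, 7, 8, 10, 11, 12:
  order 0: -103  -201  -262  -408  -493  -586
  order 1: -49  -61  -73  -85  -93
  order 2: -4  -4  -4  -4
  order 3: 0  0  0
  order 4: 0  0
  order 5: 0
The order-2 divided differences are all -4 (nonzero) and every higher order vanishes, so the data lies on a polynomial of degree exactly 2.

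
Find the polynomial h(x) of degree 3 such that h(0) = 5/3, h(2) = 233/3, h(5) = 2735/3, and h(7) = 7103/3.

Using the Lagrange interpolation formula with nodes 0, 2, 5, 7:
  L_0(x) = (x - 2)(x - 5)(x - 7) / -70
  L_1(x) = x(x - 5)(x - 7) / 30
  L_2(x) = x(x - 2)(x - 7) / -30
  L_3(x) = x(x - 2)(x - 5) / 70
Then h(x) = 5/3·L_0(x) + 233/3·L_1(x) + 2735/3·L_2(x) + 7103/3·L_3(x).
Expanding and collecting terms gives h(x) = 6x^3 + 6x^2 + 2x + 5/3.
Check: h(7) = 7103/3. ✓

h(x) = 6x^3 + 6x^2 + 2x + 5/3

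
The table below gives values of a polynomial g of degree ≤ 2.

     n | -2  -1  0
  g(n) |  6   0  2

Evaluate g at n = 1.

12

Using the Lagrange interpolation formula with nodes -2, -1, 0:
  L_0(n) = (n + 1)n / 2
  L_1(n) = (n + 2)n / -1
  L_2(n) = (n + 2)(n + 1) / 2
Then g(n) = 6·L_0(n) + 0·L_1(n) + 2·L_2(n).
Expanding and collecting terms gives g(n) = 4n^2 + 6n + 2.
Evaluating at n = 1: g(1) = 12.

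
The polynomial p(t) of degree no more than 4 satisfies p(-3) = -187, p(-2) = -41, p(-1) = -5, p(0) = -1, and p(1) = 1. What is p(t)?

Using the Lagrange interpolation formula with nodes -3, -2, -1, 0, 1:
  L_0(t) = (t + 2)(t + 1)t(t - 1) / 24
  L_1(t) = (t + 3)(t + 1)t(t - 1) / -6
  L_2(t) = (t + 3)(t + 2)t(t - 1) / 4
  L_3(t) = (t + 3)(t + 2)(t + 1)(t - 1) / -6
  L_4(t) = (t + 3)(t + 2)(t + 1)t / 24
Then p(t) = -187·L_0(t) - 41·L_1(t) - 5·L_2(t) - 1·L_3(t) + 1·L_4(t).
Expanding and collecting terms gives p(t) = -2t⁴ + t³ + t² + 2t - 1.
Check: p(0) = -1. ✓

p(t) = -2t^4 + t^3 + t^2 + 2t - 1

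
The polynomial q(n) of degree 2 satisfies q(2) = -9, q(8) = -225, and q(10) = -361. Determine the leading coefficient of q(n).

Write q(n) = an^2 + bn + c. Substituting each data point gives a linear system:
  4a + 2b + c = -9
  64a + 8b + c = -225
  100a + 10b + c = -361
Solving the system yields a = -4, b = 4, c = -1.
So q(n) = -4n^2 + 4n - 1.
The leading coefficient is -4.

-4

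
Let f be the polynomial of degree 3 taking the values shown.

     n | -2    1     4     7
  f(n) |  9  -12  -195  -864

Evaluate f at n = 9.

Write f(n) = an^3 + bn^2 + cn + d. Substituting each data point gives a linear system:
  -8a + 4b - 2c + d = 9
  a + b + c + d = -12
  64a + 16b + 4c + d = -195
  343a + 49b + 7c + d = -864
Solving the system yields a = -2, b = -3, c = -4, d = -3.
So f(n) = -2n^3 - 3n^2 - 4n - 3.
Then f(9) = -1740.

-1740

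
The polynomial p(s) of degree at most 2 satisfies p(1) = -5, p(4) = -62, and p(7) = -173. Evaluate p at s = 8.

-222

Write p(s) = as^2 + bs + c. Substituting each data point gives a linear system:
  a + b + c = -5
  16a + 4b + c = -62
  49a + 7b + c = -173
Solving the system yields a = -3, b = -4, c = 2.
So p(s) = -3s² - 4s + 2.
Then p(8) = -222.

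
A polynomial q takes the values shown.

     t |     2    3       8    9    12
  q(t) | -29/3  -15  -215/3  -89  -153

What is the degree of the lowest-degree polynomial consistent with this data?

Divided differences on the nodes 2, 3, 8, 9, 12:
  order 0: -29/3  -15  -215/3  -89  -153
  order 1: -16/3  -34/3  -52/3  -64/3
  order 2: -1  -1  -1
  order 3: 0  0
  order 4: 0
The order-2 divided differences are all -1 (nonzero) and every higher order vanishes, so the data lies on a polynomial of degree exactly 2.

2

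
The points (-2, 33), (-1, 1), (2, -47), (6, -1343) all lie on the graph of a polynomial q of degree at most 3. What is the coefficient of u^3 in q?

-6

Write q(u) = au^3 + bu^2 + cu + d. Substituting each data point gives a linear system:
  -8a + 4b - 2c + d = 33
  -a + b - c + d = 1
  8a + 4b + 2c + d = -47
  216a + 36b + 6c + d = -1343
Solving the system yields a = -6, b = -2, c = 4, d = 1.
So q(u) = -6u^3 - 2u^2 + 4u + 1.
The leading coefficient is -6.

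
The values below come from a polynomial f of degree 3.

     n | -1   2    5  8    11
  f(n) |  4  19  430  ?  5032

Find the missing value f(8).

1885

On equispaced nodes a degree-3 polynomial has vanishing fourth forward difference, so
  f(-1) - 4·f(2) + 6·f(5) - 4·f(8) + f(11) = 0.
Substituting the known values and solving for f(8):
  -4·f(8) = -7540
  f(8) = 1885.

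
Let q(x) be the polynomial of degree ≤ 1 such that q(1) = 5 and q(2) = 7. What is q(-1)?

Using the Lagrange interpolation formula with nodes 1, 2:
  L_0(x) = (x - 2) / -1
  L_1(x) = (x - 1) / 1
Then q(x) = 5·L_0(x) + 7·L_1(x).
Expanding and collecting terms gives q(x) = 2x + 3.
Evaluating at x = -1: q(-1) = 1.

1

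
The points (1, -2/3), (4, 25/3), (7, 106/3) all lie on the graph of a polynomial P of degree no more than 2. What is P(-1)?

Forward differences of the values at s = 1, 4, 7:
  P  : -2/3  25/3  106/3
  Δ  : 9  27
  Δ^2: 18
The second differences are constant, confirming degree 2.
Interpolating (Newton forward form) and evaluating at s = -1 gives P(-1) = 10/3.

10/3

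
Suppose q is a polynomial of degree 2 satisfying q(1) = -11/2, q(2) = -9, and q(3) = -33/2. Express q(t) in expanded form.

Write q(t) = at^2 + bt + c. Substituting each data point gives a linear system:
  a + b + c = -11/2
  4a + 2b + c = -9
  9a + 3b + c = -33/2
Solving the system yields a = -2, b = 5/2, c = -6.
So q(t) = -2t^2 + (5/2)t - 6.
Check: q(2) = -9. ✓

q(t) = -2t^2 + (5/2)t - 6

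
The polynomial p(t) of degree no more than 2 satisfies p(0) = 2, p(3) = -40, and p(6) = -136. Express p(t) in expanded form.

Using the Lagrange interpolation formula with nodes 0, 3, 6:
  L_0(t) = (t - 3)(t - 6) / 18
  L_1(t) = t(t - 6) / -9
  L_2(t) = t(t - 3) / 18
Then p(t) = 2·L_0(t) - 40·L_1(t) - 136·L_2(t).
Expanding and collecting terms gives p(t) = -3t² - 5t + 2.
Check: p(3) = -40. ✓

p(t) = -3t^2 - 5t + 2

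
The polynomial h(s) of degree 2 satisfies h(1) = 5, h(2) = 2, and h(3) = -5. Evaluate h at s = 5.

-31

Write h(s) = as^2 + bs + c. Substituting each data point gives a linear system:
  a + b + c = 5
  4a + 2b + c = 2
  9a + 3b + c = -5
Solving the system yields a = -2, b = 3, c = 4.
So h(s) = -2s^2 + 3s + 4.
Then h(5) = -31.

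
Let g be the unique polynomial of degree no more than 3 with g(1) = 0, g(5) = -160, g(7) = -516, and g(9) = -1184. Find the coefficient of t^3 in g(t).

-2

Write g(t) = at^3 + bt^2 + ct + d. Substituting each data point gives a linear system:
  a + b + c + d = 0
  125a + 25b + 5c + d = -160
  343a + 49b + 7c + d = -516
  729a + 81b + 9c + d = -1184
Solving the system yields a = -2, b = 3, c = 4, d = -5.
So g(t) = -2t^3 + 3t^2 + 4t - 5.
The leading coefficient is -2.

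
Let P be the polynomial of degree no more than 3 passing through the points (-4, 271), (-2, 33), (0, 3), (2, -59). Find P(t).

P(t) = -5t^3 - 4t^2 - 3t + 3

Using the Lagrange interpolation formula with nodes -4, -2, 0, 2:
  L_0(t) = (t + 2)t(t - 2) / -48
  L_1(t) = (t + 4)t(t - 2) / 16
  L_2(t) = (t + 4)(t + 2)(t - 2) / -16
  L_3(t) = (t + 4)(t + 2)t / 48
Then P(t) = 271·L_0(t) + 33·L_1(t) + 3·L_2(t) - 59·L_3(t).
Expanding and collecting terms gives P(t) = -5t^3 - 4t^2 - 3t + 3.
Check: P(-4) = 271. ✓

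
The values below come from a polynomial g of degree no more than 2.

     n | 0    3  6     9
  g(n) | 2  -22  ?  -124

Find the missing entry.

-64

The 3 known points determine the degree-2 polynomial uniquely.
Write g(n) = an^2 + bn + c. Substituting each data point gives a linear system:
  c = 2
  9a + 3b + c = -22
  81a + 9b + c = -124
Solving the system yields a = -1, b = -5, c = 2.
So g(n) = -n^2 - 5n + 2.
Then g(6) = -64.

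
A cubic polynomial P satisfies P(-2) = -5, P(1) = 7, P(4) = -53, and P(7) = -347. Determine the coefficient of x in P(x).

Write P(x) = ax^3 + bx^2 + cx + d. Substituting each data point gives a linear system:
  -8a + 4b - 2c + d = -5
  a + b + c + d = 7
  64a + 16b + 4c + d = -53
  343a + 49b + 7c + d = -347
Solving the system yields a = -1, b = -1, c = 6, d = 3.
So P(x) = -x^3 - x^2 + 6x + 3.
The coefficient of x is 6.

6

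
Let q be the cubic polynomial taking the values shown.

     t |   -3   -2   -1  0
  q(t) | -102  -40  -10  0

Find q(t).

Write q(t) = at^3 + bt^2 + ct + d. Substituting each data point gives a linear system:
  -27a + 9b - 3c + d = -102
  -8a + 4b - 2c + d = -40
  -a + b - c + d = -10
  d = 0
Solving the system yields a = 2, b = -4, c = 4, d = 0.
So q(t) = 2t^3 - 4t^2 + 4t.
Check: q(-3) = -102. ✓

q(t) = 2t^3 - 4t^2 + 4t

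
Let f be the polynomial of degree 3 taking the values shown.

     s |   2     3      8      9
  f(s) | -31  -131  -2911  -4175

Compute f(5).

-679

Using the Lagrange interpolation formula with nodes 2, 3, 8, 9:
  L_0(s) = (s - 3)(s - 8)(s - 9) / -42
  L_1(s) = (s - 2)(s - 8)(s - 9) / 30
  L_2(s) = (s - 2)(s - 3)(s - 9) / -30
  L_3(s) = (s - 2)(s - 3)(s - 8) / 42
Then f(s) = -31·L_0(s) - 131·L_1(s) - 2911·L_2(s) - 4175·L_3(s).
Expanding and collecting terms gives f(s) = -6s^3 + 2s^2 + 4s + 1.
Evaluating at s = 5: f(5) = -679.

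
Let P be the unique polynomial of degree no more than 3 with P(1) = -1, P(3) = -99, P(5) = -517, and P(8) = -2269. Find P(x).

P(x) = -5x^3 + 5x^2 - 4x + 3

Using the Lagrange interpolation formula with nodes 1, 3, 5, 8:
  L_0(x) = (x - 3)(x - 5)(x - 8) / -56
  L_1(x) = (x - 1)(x - 5)(x - 8) / 20
  L_2(x) = (x - 1)(x - 3)(x - 8) / -24
  L_3(x) = (x - 1)(x - 3)(x - 5) / 105
Then P(x) = -1·L_0(x) - 99·L_1(x) - 517·L_2(x) - 2269·L_3(x).
Expanding and collecting terms gives P(x) = -5x^3 + 5x^2 - 4x + 3.
Check: P(3) = -99. ✓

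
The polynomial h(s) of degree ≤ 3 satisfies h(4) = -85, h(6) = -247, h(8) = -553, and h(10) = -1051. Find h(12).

-1789

Forward differences of the values at s = 4, 6, 8, 10:
  h  : -85  -247  -553  -1051
  Δ  : -162  -306  -498
  Δ^2: -144  -192
  Δ^3: -48
The third differences are constant, confirming degree 3.
Interpolating (Newton forward form) and evaluating at s = 12 gives h(12) = -1789.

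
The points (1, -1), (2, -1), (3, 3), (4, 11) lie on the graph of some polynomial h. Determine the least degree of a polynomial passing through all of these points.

2

Forward differences of the values at n = 1, 2, 3, 4:
  h  : -1  -1  3  11
  Δ  : 0  4  8
  Δ^2: 4  4
  Δ^3: 0
The second differences are constant (4) and nonzero, while all higher differences vanish, so the minimal degree is 2.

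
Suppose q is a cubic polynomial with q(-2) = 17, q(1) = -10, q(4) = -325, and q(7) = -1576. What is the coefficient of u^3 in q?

Write q(u) = au^3 + bu^2 + cu + d. Substituting each data point gives a linear system:
  -8a + 4b - 2c + d = 17
  a + b + c + d = -10
  64a + 16b + 4c + d = -325
  343a + 49b + 7c + d = -1576
Solving the system yields a = -4, b = -4, c = -1, d = -1.
So q(u) = -4u³ - 4u² - u - 1.
The leading coefficient is -4.

-4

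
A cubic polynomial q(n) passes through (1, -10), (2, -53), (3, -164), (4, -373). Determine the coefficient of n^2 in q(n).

-4

Write q(n) = an^3 + bn^2 + cn + d. Substituting each data point gives a linear system:
  a + b + c + d = -10
  8a + 4b + 2c + d = -53
  27a + 9b + 3c + d = -164
  64a + 16b + 4c + d = -373
Solving the system yields a = -5, b = -4, c = 4, d = -5.
So q(n) = -5n^3 - 4n^2 + 4n - 5.
The coefficient of n^2 is -4.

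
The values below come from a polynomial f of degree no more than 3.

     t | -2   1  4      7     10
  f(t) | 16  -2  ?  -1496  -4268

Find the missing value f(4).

-290

The 4 known points determine the degree-3 polynomial uniquely.
Write f(t) = at^3 + bt^2 + ct + d. Substituting each data point gives a linear system:
  -8a + 4b - 2c + d = 16
  a + b + c + d = -2
  343a + 49b + 7c + d = -1496
  1000a + 100b + 10c + d = -4268
Solving the system yields a = -4, b = -3, c = 3, d = 2.
So f(t) = -4t^3 - 3t^2 + 3t + 2.
Then f(4) = -290.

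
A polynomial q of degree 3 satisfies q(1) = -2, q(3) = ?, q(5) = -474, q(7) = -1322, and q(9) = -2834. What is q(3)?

The 4 known points determine the degree-3 polynomial uniquely.
Write q(s) = as^3 + bs^2 + cs + d. Substituting each data point gives a linear system:
  a + b + c + d = -2
  125a + 25b + 5c + d = -474
  343a + 49b + 7c + d = -1322
  729a + 81b + 9c + d = -2834
Solving the system yields a = -4, b = 1, c = 0, d = 1.
So q(s) = -4s^3 + s^2 + 1.
Then q(3) = -98.

-98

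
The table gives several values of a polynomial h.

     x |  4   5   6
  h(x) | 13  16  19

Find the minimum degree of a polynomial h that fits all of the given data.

Forward differences of the values at x = 4, 5, 6:
  h  : 13  16  19
  Δ  : 3  3
  Δ^2: 0
The first differences are constant (3) and nonzero, while all higher differences vanish, so the minimal degree is 1.

1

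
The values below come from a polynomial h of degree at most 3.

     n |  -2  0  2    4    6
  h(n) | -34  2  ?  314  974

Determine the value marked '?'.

The 4 known points determine the degree-3 polynomial uniquely.
Write h(n) = an^3 + bn^2 + cn + d. Substituting each data point gives a linear system:
  -8a + 4b - 2c + d = -34
  d = 2
  64a + 16b + 4c + d = 314
  216a + 36b + 6c + d = 974
Solving the system yields a = 4, b = 2, c = 6, d = 2.
So h(n) = 4n^3 + 2n^2 + 6n + 2.
Then h(2) = 54.

54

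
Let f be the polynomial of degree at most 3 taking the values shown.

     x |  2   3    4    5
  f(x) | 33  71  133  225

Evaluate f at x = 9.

1013

Forward differences of the values at x = 2, 3, 4, 5:
  f  : 33  71  133  225
  Δ  : 38  62  92
  Δ^2: 24  30
  Δ^3: 6
The third differences are constant, confirming degree 3.
Interpolating (Newton forward form) and evaluating at x = 9 gives f(9) = 1013.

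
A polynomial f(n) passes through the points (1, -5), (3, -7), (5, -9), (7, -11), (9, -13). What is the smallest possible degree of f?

Forward differences of the values at n = 1, 3, 5, 7, 9:
  f  : -5  -7  -9  -11  -13
  Δ  : -2  -2  -2  -2
  Δ^2: 0  0  0
  Δ^3: 0  0
  Δ^4: 0
The first differences are constant (-2) and nonzero, while all higher differences vanish, so the minimal degree is 1.

1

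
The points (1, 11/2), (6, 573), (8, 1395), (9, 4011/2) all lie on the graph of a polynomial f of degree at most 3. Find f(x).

f(x) = 3x^3 - (5/2)x^2 + 2x + 3

Using the Lagrange interpolation formula with nodes 1, 6, 8, 9:
  L_0(x) = (x - 6)(x - 8)(x - 9) / -280
  L_1(x) = (x - 1)(x - 8)(x - 9) / 30
  L_2(x) = (x - 1)(x - 6)(x - 9) / -14
  L_3(x) = (x - 1)(x - 6)(x - 8) / 24
Then f(x) = 11/2·L_0(x) + 573·L_1(x) + 1395·L_2(x) + 4011/2·L_3(x).
Expanding and collecting terms gives f(x) = 3x^3 - (5/2)x^2 + 2x + 3.
Check: f(8) = 1395. ✓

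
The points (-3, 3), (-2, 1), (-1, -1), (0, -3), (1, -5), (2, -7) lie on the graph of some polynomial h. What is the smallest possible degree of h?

Forward differences of the values at x = -3, -2, -1, 0, 1, 2:
  h  : 3  1  -1  -3  -5  -7
  Δ  : -2  -2  -2  -2  -2
  Δ^2: 0  0  0  0
  Δ^3: 0  0  0
  Δ^4: 0  0
  Δ^5: 0
The first differences are constant (-2) and nonzero, while all higher differences vanish, so the minimal degree is 1.

1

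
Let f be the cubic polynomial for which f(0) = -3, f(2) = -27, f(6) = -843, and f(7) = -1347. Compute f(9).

-2883

Write f(s) = as^3 + bs^2 + cs + d. Substituting each data point gives a linear system:
  d = -3
  8a + 4b + 2c + d = -27
  216a + 36b + 6c + d = -843
  343a + 49b + 7c + d = -1347
Solving the system yields a = -4, b = 0, c = 4, d = -3.
So f(s) = -4s³ + 4s - 3.
Then f(9) = -2883.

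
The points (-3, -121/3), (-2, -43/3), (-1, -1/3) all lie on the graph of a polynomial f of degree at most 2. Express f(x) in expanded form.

Using the Lagrange interpolation formula with nodes -3, -2, -1:
  L_0(x) = (x + 2)(x + 1) / 2
  L_1(x) = (x + 3)(x + 1) / -1
  L_2(x) = (x + 3)(x + 2) / 2
Then f(x) = -121/3·L_0(x) - 43/3·L_1(x) - 1/3·L_2(x).
Expanding and collecting terms gives f(x) = -6x^2 - 4x + 5/3.
Check: f(-2) = -43/3. ✓

f(x) = -6x^2 - 4x + 5/3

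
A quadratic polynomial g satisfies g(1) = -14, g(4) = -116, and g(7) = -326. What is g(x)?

Write g(x) = ax^2 + bx + c. Substituting each data point gives a linear system:
  a + b + c = -14
  16a + 4b + c = -116
  49a + 7b + c = -326
Solving the system yields a = -6, b = -4, c = -4.
So g(x) = -6x^2 - 4x - 4.
Check: g(4) = -116. ✓

g(x) = -6x^2 - 4x - 4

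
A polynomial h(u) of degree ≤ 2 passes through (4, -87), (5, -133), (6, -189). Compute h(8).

Forward differences of the values at u = 4, 5, 6:
  h  : -87  -133  -189
  Δ  : -46  -56
  Δ^2: -10
The second differences are constant, confirming degree 2.
Interpolating (Newton forward form) and evaluating at u = 8 gives h(8) = -331.

-331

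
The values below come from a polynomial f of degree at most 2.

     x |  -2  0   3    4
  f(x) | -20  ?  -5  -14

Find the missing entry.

The 3 known points determine the degree-2 polynomial uniquely.
Write f(x) = ax^2 + bx + c. Substituting each data point gives a linear system:
  4a - 2b + c = -20
  9a + 3b + c = -5
  16a + 4b + c = -14
Solving the system yields a = -2, b = 5, c = -2.
So f(x) = -2x^2 + 5x - 2.
Then f(0) = -2.

-2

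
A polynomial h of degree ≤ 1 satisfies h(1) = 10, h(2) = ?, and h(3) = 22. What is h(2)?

The 2 known points determine the degree-1 polynomial uniquely.
Write h(t) = at + b. Substituting each data point gives a linear system:
  a + b = 10
  3a + b = 22
Solving the system yields a = 6, b = 4.
So h(t) = 6t + 4.
Then h(2) = 16.

16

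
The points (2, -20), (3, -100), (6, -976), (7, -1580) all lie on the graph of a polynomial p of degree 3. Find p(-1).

Using the Lagrange interpolation formula with nodes 2, 3, 6, 7:
  L_0(x) = (x - 3)(x - 6)(x - 7) / -20
  L_1(x) = (x - 2)(x - 6)(x - 7) / 12
  L_2(x) = (x - 2)(x - 3)(x - 7) / -12
  L_3(x) = (x - 2)(x - 3)(x - 6) / 20
Then p(x) = -20·L_0(x) - 100·L_1(x) - 976·L_2(x) - 1580·L_3(x).
Expanding and collecting terms gives p(x) = -5x^3 + 2x^2 + 5x + 2.
Evaluating at x = -1: p(-1) = 4.

4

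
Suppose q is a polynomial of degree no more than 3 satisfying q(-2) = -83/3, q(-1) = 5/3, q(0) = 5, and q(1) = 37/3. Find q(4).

Write q(x) = ax^3 + bx^2 + cx + d. Substituting each data point gives a linear system:
  -8a + 4b - 2c + d = -83/3
  -a + b - c + d = 5/3
  d = 5
  a + b + c + d = 37/3
Solving the system yields a = 5, b = 2, c = 1/3, d = 5.
So q(x) = 5x³ + 2x² + (1/3)x + 5.
Then q(4) = 1075/3.

1075/3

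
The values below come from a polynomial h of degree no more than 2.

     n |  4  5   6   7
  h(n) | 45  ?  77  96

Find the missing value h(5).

60

On equispaced nodes a degree-2 polynomial has vanishing third forward difference, so
  - h(4) + 3·h(5) - 3·h(6) + h(7) = 0.
Substituting the known values and solving for h(5):
  3·h(5) = 180
  h(5) = 60.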